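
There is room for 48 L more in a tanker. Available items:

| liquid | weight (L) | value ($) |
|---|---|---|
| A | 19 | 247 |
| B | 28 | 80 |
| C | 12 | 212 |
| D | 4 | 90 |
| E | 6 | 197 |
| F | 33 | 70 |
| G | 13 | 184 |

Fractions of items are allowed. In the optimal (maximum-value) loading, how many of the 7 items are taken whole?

4

Sort by value per unit weight and fill in that order.
Order: E (197/6=32.83) > D (90/4=22.50) > C (212/12=17.67) > G (184/13=14.15) > A (247/19=13.00) > B (80/28=2.86) > F (70/33=2.12)
Fill: take E (6 @ 197) → take D (4 @ 90) → take C (12 @ 212) → take G (13 @ 184) → take 13/19 of A → 169.00; 48/48 used.
4 item(s) taken whole; one partial (take 13/19 of A).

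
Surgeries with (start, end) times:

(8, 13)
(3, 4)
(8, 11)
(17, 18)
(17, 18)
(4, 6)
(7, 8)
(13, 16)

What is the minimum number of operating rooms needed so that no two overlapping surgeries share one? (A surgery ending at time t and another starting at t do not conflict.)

starts: [3, 4, 7, 8, 8, 13, 17, 17]
ends:   [4, 6, 8, 11, 13, 16, 18, 18]
s3→1 e4→0 s4→1 e6→0 s7→1 e8→0 s8→1 s8→2  — peak 2.

2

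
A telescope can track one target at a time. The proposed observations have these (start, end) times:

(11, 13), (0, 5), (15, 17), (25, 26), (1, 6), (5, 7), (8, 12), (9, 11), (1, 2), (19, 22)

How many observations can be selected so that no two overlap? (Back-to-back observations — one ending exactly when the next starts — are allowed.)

By end time: (1,2), (0,5), (1,6), (5,7), (9,11), (8,12), (11,13), (15,17), (19,22), (25,26).
Pick (1,2); next start ≥ 2 → (5,7); next start ≥ 7 → (9,11); next start ≥ 11 → (11,13); next start ≥ 13 → (15,17); next start ≥ 17 → (19,22); next start ≥ 22 → (25,26).
Selected 7 observations.

7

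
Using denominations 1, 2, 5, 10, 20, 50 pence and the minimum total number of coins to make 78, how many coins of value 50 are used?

1

78 = 1×50 + 1×20 + 1×5 + 1×2 + 1×1
Count of 50: 1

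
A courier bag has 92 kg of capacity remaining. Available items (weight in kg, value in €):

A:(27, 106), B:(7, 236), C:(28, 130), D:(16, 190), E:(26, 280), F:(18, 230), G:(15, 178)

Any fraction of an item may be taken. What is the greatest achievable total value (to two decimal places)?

Ratios (sorted): B 33.71, F 12.78, D 11.88, G 11.87, E 10.77, C 4.64, A 3.93
take B (7 @ 236); take F (18 @ 230); take D (16 @ 190); take G (15 @ 178); take E (26 @ 280); take 10/28 of C → 46.43. Capacity used 92/92.
Total value = 1160.43

1160.43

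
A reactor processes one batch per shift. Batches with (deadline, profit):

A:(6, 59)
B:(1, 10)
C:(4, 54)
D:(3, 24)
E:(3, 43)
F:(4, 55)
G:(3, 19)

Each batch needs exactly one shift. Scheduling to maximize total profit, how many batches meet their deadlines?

Take jobs in profit order; each goes to the latest open slot no later than its deadline.
By profit: A(d6,59), F(d4,55), C(d4,54), E(d3,43), D(d3,24), G(d3,19), B(d1,10)
A→slot 6; F→slot 4; C→slot 3; E→slot 2; D→slot 1; G skipped; B skipped.
5 of 7 scheduled.

5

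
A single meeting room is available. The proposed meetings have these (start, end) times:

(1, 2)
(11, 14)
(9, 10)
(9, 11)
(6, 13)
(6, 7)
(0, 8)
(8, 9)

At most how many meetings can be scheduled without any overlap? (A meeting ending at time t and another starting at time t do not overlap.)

5

Sort by end time and greedily take each interval whose start is ≥ the last chosen end.
Sorted by end: (1,2)  (6,7)  (0,8)  (8,9)  (9,10)  (9,11)  (6,13)  (11,14)
take (1,2); take (6,7); take (8,9); take (9,10); skip (6,13); take (11,14).
Selected 5 meetings.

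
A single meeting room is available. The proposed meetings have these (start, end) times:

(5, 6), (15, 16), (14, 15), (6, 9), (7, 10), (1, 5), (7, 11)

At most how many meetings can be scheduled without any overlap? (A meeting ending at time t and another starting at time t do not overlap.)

Order by finish time; keep every interval that doesn't clash with the previous kept one.
Sorted by end: (1,5)  (5,6)  (6,9)  (7,10)  (7,11)  (14,15)  (15,16)
take (1,5); take (5,6); take (6,9); skip (7,10); take (14,15); take (15,16).
Selected 5 meetings.

5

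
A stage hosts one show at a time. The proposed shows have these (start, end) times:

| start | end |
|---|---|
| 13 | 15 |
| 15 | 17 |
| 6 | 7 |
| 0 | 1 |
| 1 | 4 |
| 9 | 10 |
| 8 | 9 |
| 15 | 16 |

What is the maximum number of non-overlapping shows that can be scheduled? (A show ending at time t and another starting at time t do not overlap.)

7

Greedy by earliest finish: after sorting by end time, pick each interval compatible with the last pick.
Sorted by end: (0,1)  (1,4)  (6,7)  (8,9)  (9,10)  (13,15)  (15,16)  (15,17)
take (0,1); take (1,4); take (6,7); take (8,9); take (9,10); take (13,15); take (15,16).
Selected 7 shows.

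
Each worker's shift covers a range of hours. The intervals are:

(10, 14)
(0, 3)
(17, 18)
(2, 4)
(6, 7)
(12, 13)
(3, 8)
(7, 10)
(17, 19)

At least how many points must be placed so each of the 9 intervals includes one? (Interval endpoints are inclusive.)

Process intervals by earliest right end; each time one isn't hit yet, stab at its right endpoint.
By right end: [0,3]  [2,4]  [6,7]  [3,8]  [7,10]  [12,13]  [10,14]  [17,18]  [17,19]
[0,3] uncovered → point at 3; [6,7] uncovered → point at 7; [12,13] uncovered → point at 13; [17,18] uncovered → point at 18.
Points: 3, 7, 13, 18 (4 total).

4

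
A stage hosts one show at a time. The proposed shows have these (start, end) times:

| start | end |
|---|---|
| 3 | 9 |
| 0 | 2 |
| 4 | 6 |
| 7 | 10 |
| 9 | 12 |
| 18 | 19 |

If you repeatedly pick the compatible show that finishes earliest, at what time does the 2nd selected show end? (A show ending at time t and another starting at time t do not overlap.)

6

Sorted by end: (0,2)  (4,6)  (3,9)  (7,10)  (9,12)  (18,19)
take (0,2); take (4,6); take (7,10); skip (9,12); take (18,19).
Selected: (0,2) (4,6) (7,10) (18,19)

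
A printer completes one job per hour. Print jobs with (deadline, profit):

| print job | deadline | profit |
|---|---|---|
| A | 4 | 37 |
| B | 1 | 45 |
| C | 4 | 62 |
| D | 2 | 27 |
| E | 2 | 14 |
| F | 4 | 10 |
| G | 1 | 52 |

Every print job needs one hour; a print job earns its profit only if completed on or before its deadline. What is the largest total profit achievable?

178

Take jobs in profit order; each goes to the latest open slot no later than its deadline.
Profit order: C=62 G=52 B=45 A=37 D=27 E=14 F=10
Assign: C→slot 4, G→slot 1, B skipped, A→slot 3, D→slot 2, E skipped, F skipped.
Slots: [1:G] [2:D] [3:A] [4:C]
Profit = 52 + 27 + 37 + 62 = 178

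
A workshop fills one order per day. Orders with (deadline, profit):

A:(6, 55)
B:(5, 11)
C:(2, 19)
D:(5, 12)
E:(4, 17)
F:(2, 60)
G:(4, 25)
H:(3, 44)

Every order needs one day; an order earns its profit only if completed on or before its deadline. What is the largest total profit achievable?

215

Take jobs in profit order; each goes to the latest open slot no later than its deadline.
Profit order: F=60 A=55 H=44 G=25 C=19 E=17 D=12 B=11
Assign: F→slot 2, A→slot 6, H→slot 3, G→slot 4, C→slot 1, E skipped, D→slot 5, B skipped.
Slots: [1:C] [2:F] [3:H] [4:G] [5:D] [6:A]
Profit = 19 + 60 + 44 + 25 + 12 + 55 = 215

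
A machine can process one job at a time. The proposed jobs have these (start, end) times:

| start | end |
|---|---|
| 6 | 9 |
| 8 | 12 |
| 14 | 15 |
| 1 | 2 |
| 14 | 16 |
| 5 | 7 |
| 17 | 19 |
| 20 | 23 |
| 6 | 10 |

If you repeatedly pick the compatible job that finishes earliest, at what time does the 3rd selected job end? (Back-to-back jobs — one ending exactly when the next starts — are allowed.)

By end time: (1,2), (5,7), (6,9), (6,10), (8,12), (14,15), (14,16), (17,19), (20,23).
Pick (1,2); next start ≥ 2 → (5,7); next start ≥ 7 → (8,12); next start ≥ 12 → (14,15); next start ≥ 15 → (17,19); next start ≥ 19 → (20,23).
Selected: (1,2) (5,7) (8,12) (14,15) (17,19) (20,23)

12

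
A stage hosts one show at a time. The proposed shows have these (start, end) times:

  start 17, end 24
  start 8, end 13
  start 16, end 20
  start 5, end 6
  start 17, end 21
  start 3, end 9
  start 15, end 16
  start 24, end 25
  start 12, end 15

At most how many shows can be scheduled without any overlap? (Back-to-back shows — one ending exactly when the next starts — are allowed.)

Greedy by earliest finish: after sorting by end time, pick each interval compatible with the last pick.
By end time: (5,6), (3,9), (8,13), (12,15), (15,16), (16,20), (17,21), (17,24), (24,25).
Pick (5,6); next start ≥ 6 → (8,13); next start ≥ 13 → (15,16); next start ≥ 16 → (16,20); next start ≥ 20 → (24,25).
Selected 5 shows.

5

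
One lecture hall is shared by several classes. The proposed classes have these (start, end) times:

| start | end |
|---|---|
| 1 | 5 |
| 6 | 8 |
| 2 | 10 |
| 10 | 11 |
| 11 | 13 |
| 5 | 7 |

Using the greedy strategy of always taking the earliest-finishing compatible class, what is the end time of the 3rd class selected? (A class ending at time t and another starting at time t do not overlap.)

Sort by end time and greedily take each interval whose start is ≥ the last chosen end.
By end time: (1,5), (5,7), (6,8), (2,10), (10,11), (11,13).
Pick (1,5); next start ≥ 5 → (5,7); next start ≥ 7 → (10,11); next start ≥ 11 → (11,13).
Selected: (1,5) (5,7) (10,11) (11,13)

11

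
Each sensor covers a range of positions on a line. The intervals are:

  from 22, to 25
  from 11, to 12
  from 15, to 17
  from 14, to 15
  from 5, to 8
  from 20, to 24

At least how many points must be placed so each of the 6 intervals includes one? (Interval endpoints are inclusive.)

Sorted: [5,8] [11,12] [14,15] [15,17] [20,24] [22,25]
{[5,8]} hit by 8; {[11,12]} hit by 12; {[14,15],[15,17]} hit by 15; {[20,24],[22,25]} hit by 24.
Points: 8, 12, 15, 24 (4 total).

4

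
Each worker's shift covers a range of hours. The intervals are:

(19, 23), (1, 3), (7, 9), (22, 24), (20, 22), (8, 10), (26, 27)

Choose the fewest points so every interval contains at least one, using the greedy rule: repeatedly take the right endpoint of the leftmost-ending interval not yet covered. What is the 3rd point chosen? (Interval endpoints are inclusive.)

22

By right end: [1,3]  [7,9]  [8,10]  [20,22]  [19,23]  [22,24]  [26,27]
[1,3] uncovered → point at 3; [7,9] uncovered → point at 9; [20,22] uncovered → point at 22; [26,27] uncovered → point at 27.
Points: 3, 9, 22, 27 (4 total).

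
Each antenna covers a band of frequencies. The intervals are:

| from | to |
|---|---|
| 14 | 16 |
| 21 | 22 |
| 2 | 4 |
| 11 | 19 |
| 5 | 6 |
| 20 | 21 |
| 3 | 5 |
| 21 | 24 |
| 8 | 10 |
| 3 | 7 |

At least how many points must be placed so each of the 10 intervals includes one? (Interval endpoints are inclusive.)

5

Sorted: [2,4] [3,5] [5,6] [3,7] [8,10] [14,16] [11,19] [20,21] [21,22] [21,24]
{[2,4],[3,5]} hit by 4; {[5,6],[3,7]} hit by 6; {[8,10]} hit by 10; {[14,16],[11,19]} hit by 16; {[20,21],[21,22],[21,24]} hit by 21.
Points: 4, 6, 10, 16, 21 (5 total).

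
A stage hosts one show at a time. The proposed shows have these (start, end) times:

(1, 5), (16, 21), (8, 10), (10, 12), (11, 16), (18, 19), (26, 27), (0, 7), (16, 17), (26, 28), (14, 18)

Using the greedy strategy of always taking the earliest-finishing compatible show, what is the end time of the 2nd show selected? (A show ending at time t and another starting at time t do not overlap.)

Sorted by end: (1,5)  (0,7)  (8,10)  (10,12)  (11,16)  (16,17)  (14,18)  (18,19)  (16,21)  (26,27)  (26,28)
take (1,5); take (8,10); take (10,12); skip (11,16); take (16,17); skip (14,18); take (18,19); take (26,27).
Selected: (1,5) (8,10) (10,12) (16,17) (18,19) (26,27)

10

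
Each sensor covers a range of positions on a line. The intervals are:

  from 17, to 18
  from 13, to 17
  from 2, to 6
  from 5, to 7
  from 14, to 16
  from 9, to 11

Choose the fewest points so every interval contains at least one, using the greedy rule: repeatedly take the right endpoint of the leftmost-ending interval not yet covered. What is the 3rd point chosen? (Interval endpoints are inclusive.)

16

Sort by right endpoint; whenever an interval is uncovered, place a point at its right end.
By right end: [2,6]  [5,7]  [9,11]  [14,16]  [13,17]  [17,18]
[2,6] uncovered → point at 6; [9,11] uncovered → point at 11; [14,16] uncovered → point at 16; [17,18] uncovered → point at 18.
Points: 6, 11, 16, 18 (4 total).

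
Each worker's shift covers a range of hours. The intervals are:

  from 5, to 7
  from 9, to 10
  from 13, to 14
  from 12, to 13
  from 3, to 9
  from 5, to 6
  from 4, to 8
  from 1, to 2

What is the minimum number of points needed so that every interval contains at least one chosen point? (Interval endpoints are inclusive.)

By right end: [1,2]  [5,6]  [5,7]  [4,8]  [3,9]  [9,10]  [12,13]  [13,14]
[1,2] uncovered → point at 2; [5,6] uncovered → point at 6; [9,10] uncovered → point at 10; [12,13] uncovered → point at 13.
Points: 2, 6, 10, 13 (4 total).

4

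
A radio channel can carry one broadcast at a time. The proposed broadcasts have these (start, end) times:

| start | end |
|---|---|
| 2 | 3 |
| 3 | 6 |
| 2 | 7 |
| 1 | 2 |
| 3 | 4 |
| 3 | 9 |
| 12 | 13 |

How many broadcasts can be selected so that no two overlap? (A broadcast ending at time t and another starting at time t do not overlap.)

Greedy by earliest finish: after sorting by end time, pick each interval compatible with the last pick.
By end time: (1,2), (2,3), (3,4), (3,6), (2,7), (3,9), (12,13).
Pick (1,2); next start ≥ 2 → (2,3); next start ≥ 3 → (3,4); next start ≥ 4 → (12,13).
Selected 4 broadcasts.

4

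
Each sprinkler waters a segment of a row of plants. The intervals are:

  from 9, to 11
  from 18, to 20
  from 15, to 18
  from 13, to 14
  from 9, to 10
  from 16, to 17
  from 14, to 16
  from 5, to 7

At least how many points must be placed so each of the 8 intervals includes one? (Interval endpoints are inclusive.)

Process intervals by earliest right end; each time one isn't hit yet, stab at its right endpoint.
By right end: [5,7]  [9,10]  [9,11]  [13,14]  [14,16]  [16,17]  [15,18]  [18,20]
[5,7] uncovered → point at 7; [9,10] uncovered → point at 10; [13,14] uncovered → point at 14; [16,17] uncovered → point at 17; [18,20] uncovered → point at 20.
Points: 7, 10, 14, 17, 20 (5 total).

5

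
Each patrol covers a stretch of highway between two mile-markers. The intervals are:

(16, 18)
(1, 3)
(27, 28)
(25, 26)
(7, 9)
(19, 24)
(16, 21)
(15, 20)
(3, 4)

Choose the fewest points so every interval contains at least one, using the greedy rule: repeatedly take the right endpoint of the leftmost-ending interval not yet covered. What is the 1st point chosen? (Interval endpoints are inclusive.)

3

By right end: [1,3]  [3,4]  [7,9]  [16,18]  [15,20]  [16,21]  [19,24]  [25,26]  [27,28]
[1,3] uncovered → point at 3; [7,9] uncovered → point at 9; [16,18] uncovered → point at 18; [19,24] uncovered → point at 24; [25,26] uncovered → point at 26; [27,28] uncovered → point at 28.
Points: 3, 9, 18, 24, 26, 28 (6 total).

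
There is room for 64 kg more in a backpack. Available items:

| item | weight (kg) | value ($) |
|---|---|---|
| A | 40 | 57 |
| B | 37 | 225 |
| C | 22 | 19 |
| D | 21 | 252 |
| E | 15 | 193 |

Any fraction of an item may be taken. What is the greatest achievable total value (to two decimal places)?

615.27

Greedy by value/weight ratio, highest first.
Ratios (sorted): E 12.87, D 12.00, B 6.08, A 1.43, C 0.86
take E (15 @ 193); take D (21 @ 252); take 28/37 of B → 170.27. Capacity used 64/64.
Total value = 615.27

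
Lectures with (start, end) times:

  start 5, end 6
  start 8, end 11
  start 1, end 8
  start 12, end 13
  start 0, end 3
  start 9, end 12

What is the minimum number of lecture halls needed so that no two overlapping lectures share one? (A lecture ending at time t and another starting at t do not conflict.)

Count concurrent intervals with a sweep; the peak is the room count.
Events (time:±→running): 0:+→1 1:+→2 … peak 2.

2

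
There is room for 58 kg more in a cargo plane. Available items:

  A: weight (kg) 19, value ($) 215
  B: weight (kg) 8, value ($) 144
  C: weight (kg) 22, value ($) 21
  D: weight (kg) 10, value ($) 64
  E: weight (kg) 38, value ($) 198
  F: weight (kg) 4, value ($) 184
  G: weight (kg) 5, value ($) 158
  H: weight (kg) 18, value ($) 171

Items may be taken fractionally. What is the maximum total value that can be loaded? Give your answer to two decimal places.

Greedy by value/weight ratio, highest first.
Order: F (184/4=46.00) > G (158/5=31.60) > B (144/8=18.00) > A (215/19=11.32) > H (171/18=9.50) > D (64/10=6.40) > E (198/38=5.21) > C (21/22=0.95)
Fill: take F (4 @ 184) → take G (5 @ 158) → take B (8 @ 144) → take A (19 @ 215) → take H (18 @ 171) → take 4/10 of D → 25.60; 58/58 used.
Total value = 897.60

897.60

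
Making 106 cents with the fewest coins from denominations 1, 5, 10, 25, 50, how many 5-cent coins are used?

Use the largest denomination that fits, subtract, and repeat.
106 = 2×50 + 1×5 + 1×1
Count of 5: 1

1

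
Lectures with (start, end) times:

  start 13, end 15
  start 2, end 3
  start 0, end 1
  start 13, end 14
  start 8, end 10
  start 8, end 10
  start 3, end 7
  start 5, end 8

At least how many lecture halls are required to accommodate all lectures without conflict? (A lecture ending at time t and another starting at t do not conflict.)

The answer is the maximum number of intervals overlapping at any instant.
starts: [0, 2, 3, 5, 8, 8, 13, 13]
ends:   [1, 3, 7, 8, 10, 10, 14, 15]
s0→1 e1→0 s2→1 e3→0 s3→1 s5→2  — peak 2.

2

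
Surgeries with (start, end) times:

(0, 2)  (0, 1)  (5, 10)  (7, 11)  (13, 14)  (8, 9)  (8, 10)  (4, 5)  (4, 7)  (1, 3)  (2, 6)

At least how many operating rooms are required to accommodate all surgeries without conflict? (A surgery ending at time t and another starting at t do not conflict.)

Count concurrent intervals with a sweep; the peak is the room count.
Events (time:±→running): 0:+→1 0:+→2 1:-→1 1:+→2 2:-→1 2:+→2 3:-→1 4:+→2 4:+→3 5:-→2 5:+→3 6:-→2 7:-→1 7:+→2 8:+→3 8:+→4 … peak 4.

4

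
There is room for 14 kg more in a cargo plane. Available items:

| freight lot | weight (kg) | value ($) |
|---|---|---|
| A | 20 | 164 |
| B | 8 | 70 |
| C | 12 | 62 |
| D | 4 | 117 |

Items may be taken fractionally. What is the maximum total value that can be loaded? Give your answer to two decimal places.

203.40

Greedy by value/weight ratio, highest first.
Ratios (sorted): D 29.25, B 8.75, A 8.20, C 5.17
take D (4 @ 117); take B (8 @ 70); take 2/20 of A → 16.40. Capacity used 14/14.
Total value = 203.40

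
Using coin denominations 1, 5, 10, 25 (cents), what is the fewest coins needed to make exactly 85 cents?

Greedy: take as many of the largest coin as possible, then repeat with the remainder.
85 = 3×25 + 1×10
Total coins = 3 + 1 = 4

4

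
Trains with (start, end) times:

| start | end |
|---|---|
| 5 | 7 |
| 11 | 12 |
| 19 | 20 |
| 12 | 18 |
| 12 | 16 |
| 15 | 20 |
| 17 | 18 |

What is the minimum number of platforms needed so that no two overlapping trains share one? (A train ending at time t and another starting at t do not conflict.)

starts: [5, 11, 12, 12, 15, 17, 19]
ends:   [7, 12, 16, 18, 18, 20, 20]
s5→1 e7→0 s11→1 e12→0 s12→1 s12→2 s15→3  — peak 3.

3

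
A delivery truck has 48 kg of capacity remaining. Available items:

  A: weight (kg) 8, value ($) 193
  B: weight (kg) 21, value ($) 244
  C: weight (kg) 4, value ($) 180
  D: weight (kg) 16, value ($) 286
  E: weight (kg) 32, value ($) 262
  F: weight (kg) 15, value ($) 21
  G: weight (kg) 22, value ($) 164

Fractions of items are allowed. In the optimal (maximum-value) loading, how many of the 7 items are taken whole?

3

Ratios (sorted): C 45.00, A 24.12, D 17.88, B 11.62, E 8.19, G 7.45, F 1.40
take C (4 @ 180); take A (8 @ 193); take D (16 @ 286); take 20/21 of B → 232.38. Capacity used 48/48.
3 item(s) taken whole; one partial (take 20/21 of B).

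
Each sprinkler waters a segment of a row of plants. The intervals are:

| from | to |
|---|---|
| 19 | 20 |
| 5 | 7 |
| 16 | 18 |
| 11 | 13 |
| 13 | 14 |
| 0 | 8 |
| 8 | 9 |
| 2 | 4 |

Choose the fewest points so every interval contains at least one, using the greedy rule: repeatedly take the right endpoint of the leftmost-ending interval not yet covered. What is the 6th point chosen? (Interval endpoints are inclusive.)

20

Sort by right endpoint; whenever an interval is uncovered, place a point at its right end.
Sorted: [2,4] [5,7] [0,8] [8,9] [11,13] [13,14] [16,18] [19,20]
{[2,4]} hit by 4; {[5,7],[0,8]} hit by 7; {[8,9]} hit by 9; {[11,13],[13,14]} hit by 13; {[16,18]} hit by 18; {[19,20]} hit by 20.
Points: 4, 7, 9, 13, 18, 20 (6 total).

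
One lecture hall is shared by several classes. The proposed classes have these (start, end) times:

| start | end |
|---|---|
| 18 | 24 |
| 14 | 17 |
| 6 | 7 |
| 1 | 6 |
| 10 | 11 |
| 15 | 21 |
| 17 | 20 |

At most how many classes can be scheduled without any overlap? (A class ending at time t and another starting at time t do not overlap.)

5

By end time: (1,6), (6,7), (10,11), (14,17), (17,20), (15,21), (18,24).
Pick (1,6); next start ≥ 6 → (6,7); next start ≥ 7 → (10,11); next start ≥ 11 → (14,17); next start ≥ 17 → (17,20).
Selected 5 classes.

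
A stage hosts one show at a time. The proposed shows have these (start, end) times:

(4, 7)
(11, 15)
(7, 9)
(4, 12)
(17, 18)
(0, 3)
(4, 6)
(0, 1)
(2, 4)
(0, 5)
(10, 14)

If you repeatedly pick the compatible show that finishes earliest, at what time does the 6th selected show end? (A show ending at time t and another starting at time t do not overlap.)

18

Order by finish time; keep every interval that doesn't clash with the previous kept one.
By end time: (0,1), (0,3), (2,4), (0,5), (4,6), (4,7), (7,9), (4,12), (10,14), (11,15), (17,18).
Pick (0,1); next start ≥ 1 → (2,4); next start ≥ 4 → (4,6); next start ≥ 6 → (7,9); next start ≥ 9 → (10,14); next start ≥ 14 → (17,18).
Selected: (0,1) (2,4) (4,6) (7,9) (10,14) (17,18)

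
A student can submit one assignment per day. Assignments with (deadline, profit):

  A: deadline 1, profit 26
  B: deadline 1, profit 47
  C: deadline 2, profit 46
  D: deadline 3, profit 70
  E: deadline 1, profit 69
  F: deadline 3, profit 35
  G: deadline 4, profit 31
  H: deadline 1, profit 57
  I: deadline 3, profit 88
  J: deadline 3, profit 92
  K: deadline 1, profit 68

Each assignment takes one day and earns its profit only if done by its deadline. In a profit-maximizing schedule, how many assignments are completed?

Sort by profit descending; place each in the latest free slot ≤ its deadline.
By profit: J(d3,92), I(d3,88), D(d3,70), E(d1,69), K(d1,68), H(d1,57), B(d1,47), C(d2,46), F(d3,35), G(d4,31), A(d1,26)
J→slot 3; I→slot 2; D→slot 1; E skipped; K skipped; H skipped; B skipped; C skipped; F skipped; G→slot 4; A skipped.
4 of 11 scheduled.

4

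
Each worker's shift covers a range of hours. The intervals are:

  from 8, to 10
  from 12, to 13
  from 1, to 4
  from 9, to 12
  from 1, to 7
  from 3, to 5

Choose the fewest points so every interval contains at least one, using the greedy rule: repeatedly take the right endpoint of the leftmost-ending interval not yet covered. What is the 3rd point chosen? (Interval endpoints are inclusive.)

Sort by right endpoint; whenever an interval is uncovered, place a point at its right end.
Sorted: [1,4] [3,5] [1,7] [8,10] [9,12] [12,13]
{[1,4],[3,5],[1,7]} hit by 4; {[8,10],[9,12]} hit by 10; {[12,13]} hit by 13.
Points: 4, 10, 13 (3 total).

13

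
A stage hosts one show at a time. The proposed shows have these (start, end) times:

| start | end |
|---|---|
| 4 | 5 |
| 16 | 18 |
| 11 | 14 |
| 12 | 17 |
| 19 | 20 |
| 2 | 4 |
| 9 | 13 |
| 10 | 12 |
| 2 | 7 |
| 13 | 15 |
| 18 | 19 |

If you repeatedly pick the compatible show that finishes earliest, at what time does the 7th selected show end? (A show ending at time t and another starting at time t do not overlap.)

By end time: (2,4), (4,5), (2,7), (10,12), (9,13), (11,14), (13,15), (12,17), (16,18), (18,19), (19,20).
Pick (2,4); next start ≥ 4 → (4,5); next start ≥ 5 → (10,12); next start ≥ 12 → (13,15); next start ≥ 15 → (16,18); next start ≥ 18 → (18,19); next start ≥ 19 → (19,20).
Selected: (2,4) (4,5) (10,12) (13,15) (16,18) (18,19) (19,20)

20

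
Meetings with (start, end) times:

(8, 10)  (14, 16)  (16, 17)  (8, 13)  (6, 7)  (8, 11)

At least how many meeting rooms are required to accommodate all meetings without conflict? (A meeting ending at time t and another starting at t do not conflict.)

3

The answer is the maximum number of intervals overlapping at any instant.
Events (time:±→running): 6:+→1 7:-→0 8:+→1 8:+→2 8:+→3 … peak 3.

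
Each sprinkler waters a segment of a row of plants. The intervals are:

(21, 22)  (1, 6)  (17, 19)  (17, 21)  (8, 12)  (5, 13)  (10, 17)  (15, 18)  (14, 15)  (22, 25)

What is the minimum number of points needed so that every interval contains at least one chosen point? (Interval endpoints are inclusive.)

5

Process intervals by earliest right end; each time one isn't hit yet, stab at its right endpoint.
Sorted: [1,6] [8,12] [5,13] [14,15] [10,17] [15,18] [17,19] [17,21] [21,22] [22,25]
{[1,6]} hit by 6; {[8,12],[5,13]} hit by 12; {[14,15],[10,17],[15,18]} hit by 15; {[17,19],[17,21]} hit by 19; {[21,22],[22,25]} hit by 22.
Points: 6, 12, 15, 19, 22 (5 total).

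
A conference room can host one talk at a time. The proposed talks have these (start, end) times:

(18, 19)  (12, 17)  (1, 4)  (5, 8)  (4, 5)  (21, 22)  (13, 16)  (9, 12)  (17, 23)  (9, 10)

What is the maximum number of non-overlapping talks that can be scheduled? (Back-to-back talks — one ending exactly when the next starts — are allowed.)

Sorted by end: (1,4)  (4,5)  (5,8)  (9,10)  (9,12)  (13,16)  (12,17)  (18,19)  (21,22)  (17,23)
take (1,4); take (4,5); take (5,8); take (9,10); skip (9,12); take (13,16); take (18,19); take (21,22).
Selected 7 talks.

7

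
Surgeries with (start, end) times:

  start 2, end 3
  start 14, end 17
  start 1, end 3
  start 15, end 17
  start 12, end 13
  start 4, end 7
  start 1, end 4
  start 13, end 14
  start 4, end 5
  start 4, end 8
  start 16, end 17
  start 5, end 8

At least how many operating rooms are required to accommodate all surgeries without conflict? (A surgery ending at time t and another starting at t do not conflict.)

The answer is the maximum number of intervals overlapping at any instant.
starts: [1, 1, 2, 4, 4, 4, 5, 12, 13, 14, 15, 16]
ends:   [3, 3, 4, 5, 7, 8, 8, 13, 14, 17, 17, 17]
s1→1 s1→2 s2→3  — peak 3.

3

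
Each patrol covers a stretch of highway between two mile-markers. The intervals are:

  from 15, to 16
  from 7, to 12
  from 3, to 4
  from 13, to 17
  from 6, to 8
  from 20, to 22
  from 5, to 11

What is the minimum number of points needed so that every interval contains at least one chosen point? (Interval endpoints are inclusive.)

Process intervals by earliest right end; each time one isn't hit yet, stab at its right endpoint.
Sorted: [3,4] [6,8] [5,11] [7,12] [15,16] [13,17] [20,22]
{[3,4]} hit by 4; {[6,8],[5,11],[7,12]} hit by 8; {[15,16],[13,17]} hit by 16; {[20,22]} hit by 22.
Points: 4, 8, 16, 22 (4 total).

4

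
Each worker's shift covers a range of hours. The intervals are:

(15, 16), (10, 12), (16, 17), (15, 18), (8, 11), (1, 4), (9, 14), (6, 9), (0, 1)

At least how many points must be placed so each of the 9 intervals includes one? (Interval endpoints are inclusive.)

Process intervals by earliest right end; each time one isn't hit yet, stab at its right endpoint.
Sorted: [0,1] [1,4] [6,9] [8,11] [10,12] [9,14] [15,16] [16,17] [15,18]
{[0,1],[1,4]} hit by 1; {[6,9],[8,11]} hit by 9; {[10,12],[9,14]} hit by 12; {[15,16],[16,17],[15,18]} hit by 16.
Points: 1, 9, 12, 16 (4 total).

4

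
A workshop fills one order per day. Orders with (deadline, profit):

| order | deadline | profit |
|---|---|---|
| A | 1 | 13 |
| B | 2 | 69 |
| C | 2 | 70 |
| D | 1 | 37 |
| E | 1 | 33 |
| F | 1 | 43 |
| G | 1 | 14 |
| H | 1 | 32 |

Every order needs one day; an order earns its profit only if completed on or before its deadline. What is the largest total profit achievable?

139

Take jobs in profit order; each goes to the latest open slot no later than its deadline.
Profit order: C=70 B=69 F=43 D=37 E=33 H=32 G=14 A=13
Assign: C→slot 2, B→slot 1, F skipped, D skipped, E skipped, H skipped, G skipped, A skipped.
Slots: [1:B] [2:C]
Profit = 69 + 70 = 139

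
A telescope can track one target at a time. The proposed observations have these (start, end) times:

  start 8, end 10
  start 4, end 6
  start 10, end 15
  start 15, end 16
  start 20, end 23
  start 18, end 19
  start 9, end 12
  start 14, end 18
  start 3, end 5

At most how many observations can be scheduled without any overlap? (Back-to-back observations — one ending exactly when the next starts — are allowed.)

6

Greedy by earliest finish: after sorting by end time, pick each interval compatible with the last pick.
By end time: (3,5), (4,6), (8,10), (9,12), (10,15), (15,16), (14,18), (18,19), (20,23).
Pick (3,5); next start ≥ 5 → (8,10); next start ≥ 10 → (10,15); next start ≥ 15 → (15,16); next start ≥ 16 → (18,19); next start ≥ 19 → (20,23).
Selected 6 observations.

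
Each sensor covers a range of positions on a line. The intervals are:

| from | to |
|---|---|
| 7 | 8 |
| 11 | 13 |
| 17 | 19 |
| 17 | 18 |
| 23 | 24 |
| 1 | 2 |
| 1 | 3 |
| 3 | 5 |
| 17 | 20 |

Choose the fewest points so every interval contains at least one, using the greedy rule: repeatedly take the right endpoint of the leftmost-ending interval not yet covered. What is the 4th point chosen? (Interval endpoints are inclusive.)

13

Sorted: [1,2] [1,3] [3,5] [7,8] [11,13] [17,18] [17,19] [17,20] [23,24]
{[1,2],[1,3]} hit by 2; {[3,5]} hit by 5; {[7,8]} hit by 8; {[11,13]} hit by 13; {[17,18],[17,19],[17,20]} hit by 18; {[23,24]} hit by 24.
Points: 2, 5, 8, 13, 18, 24 (6 total).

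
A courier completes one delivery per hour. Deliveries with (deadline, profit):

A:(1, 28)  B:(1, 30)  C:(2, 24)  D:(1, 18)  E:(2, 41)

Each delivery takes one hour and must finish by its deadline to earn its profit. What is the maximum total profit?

Sort by profit descending; place each in the latest free slot ≤ its deadline.
By profit: E(d2,41), B(d1,30), A(d1,28), C(d2,24), D(d1,18)
E→slot 2; B→slot 1; A skipped; C skipped; D skipped.
Profit = 30 + 41 = 71

71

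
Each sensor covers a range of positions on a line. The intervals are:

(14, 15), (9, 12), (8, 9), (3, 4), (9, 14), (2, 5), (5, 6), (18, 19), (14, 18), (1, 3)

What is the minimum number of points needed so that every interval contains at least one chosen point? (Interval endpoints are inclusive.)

By right end: [1,3]  [3,4]  [2,5]  [5,6]  [8,9]  [9,12]  [9,14]  [14,15]  [14,18]  [18,19]
[1,3] uncovered → point at 3; [5,6] uncovered → point at 6; [8,9] uncovered → point at 9; [14,15] uncovered → point at 15; [18,19] uncovered → point at 19.
Points: 3, 6, 9, 15, 19 (5 total).

5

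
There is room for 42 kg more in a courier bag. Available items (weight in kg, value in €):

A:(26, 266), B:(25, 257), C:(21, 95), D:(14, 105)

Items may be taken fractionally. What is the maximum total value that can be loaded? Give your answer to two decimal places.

Order: B (257/25=10.28) > A (266/26=10.23) > D (105/14=7.50) > C (95/21=4.52)
Fill: take B (25 @ 257) → take 17/26 of A → 173.92; 42/42 used.
Total value = 430.92

430.92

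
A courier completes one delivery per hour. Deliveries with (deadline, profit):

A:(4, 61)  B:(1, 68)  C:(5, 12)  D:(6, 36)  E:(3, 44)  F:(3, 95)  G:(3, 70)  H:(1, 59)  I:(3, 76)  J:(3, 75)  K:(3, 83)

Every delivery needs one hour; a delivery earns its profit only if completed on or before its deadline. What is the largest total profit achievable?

363

Profit order: F=95 K=83 I=76 J=75 G=70 B=68 A=61 H=59 E=44 D=36 C=12
Assign: F→slot 3, K→slot 2, I→slot 1, J skipped, G skipped, B skipped, A→slot 4, H skipped, E skipped, D→slot 6, C→slot 5.
Slots: [1:I] [2:K] [3:F] [4:A] [5:C] [6:D]
Profit = 76 + 83 + 95 + 61 + 12 + 36 = 363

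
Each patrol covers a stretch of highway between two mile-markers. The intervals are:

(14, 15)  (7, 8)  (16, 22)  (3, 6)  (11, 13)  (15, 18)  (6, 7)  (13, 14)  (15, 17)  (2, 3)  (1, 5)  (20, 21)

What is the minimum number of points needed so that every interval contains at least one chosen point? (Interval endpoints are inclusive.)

Process intervals by earliest right end; each time one isn't hit yet, stab at its right endpoint.
Sorted: [2,3] [1,5] [3,6] [6,7] [7,8] [11,13] [13,14] [14,15] [15,17] [15,18] [20,21] [16,22]
{[2,3],[1,5],[3,6]} hit by 3; {[6,7],[7,8]} hit by 7; {[11,13],[13,14]} hit by 13; {[14,15],[15,17],[15,18]} hit by 15; {[20,21],[16,22]} hit by 21.
Points: 3, 7, 13, 15, 21 (5 total).

5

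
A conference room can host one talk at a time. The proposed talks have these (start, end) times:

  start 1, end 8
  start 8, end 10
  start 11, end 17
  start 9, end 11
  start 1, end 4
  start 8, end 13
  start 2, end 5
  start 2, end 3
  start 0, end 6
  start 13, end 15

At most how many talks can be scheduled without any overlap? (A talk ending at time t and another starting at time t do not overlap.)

3

Sort by end time and greedily take each interval whose start is ≥ the last chosen end.
By end time: (2,3), (1,4), (2,5), (0,6), (1,8), (8,10), (9,11), (8,13), (13,15), (11,17).
Pick (2,3); next start ≥ 3 → (8,10); next start ≥ 10 → (13,15).
Selected 3 talks.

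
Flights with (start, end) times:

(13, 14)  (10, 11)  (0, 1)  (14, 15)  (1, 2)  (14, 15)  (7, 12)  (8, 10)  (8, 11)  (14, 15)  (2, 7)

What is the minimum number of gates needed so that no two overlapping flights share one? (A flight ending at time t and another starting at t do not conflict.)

3

starts: [0, 1, 2, 7, 8, 8, 10, 13, 14, 14, 14]
ends:   [1, 2, 7, 10, 11, 11, 12, 14, 15, 15, 15]
s0→1 e1→0 s1→1 e2→0 s2→1 e7→0 s7→1 s8→2 s8→3  — peak 3.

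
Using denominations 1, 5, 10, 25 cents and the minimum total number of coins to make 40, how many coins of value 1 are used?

Use the largest denomination that fits, subtract, and repeat.
40 − 1×25→15 − 1×10→5 − 1×5→0
Count of 1: 0

0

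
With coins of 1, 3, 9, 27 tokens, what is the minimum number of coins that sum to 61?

Use the largest denomination that fits, subtract, and repeat.
61 = 2×27 + 2×3 + 1×1
Total coins = 2 + 2 + 1 = 5

5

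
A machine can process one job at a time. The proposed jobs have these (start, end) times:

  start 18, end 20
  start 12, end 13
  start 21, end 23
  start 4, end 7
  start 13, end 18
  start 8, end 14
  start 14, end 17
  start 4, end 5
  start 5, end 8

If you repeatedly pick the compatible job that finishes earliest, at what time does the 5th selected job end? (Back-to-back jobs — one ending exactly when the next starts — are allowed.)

Sorted by end: (4,5)  (4,7)  (5,8)  (12,13)  (8,14)  (14,17)  (13,18)  (18,20)  (21,23)
take (4,5); take (5,8); take (12,13); skip (8,14); take (14,17); take (18,20); take (21,23).
Selected: (4,5) (5,8) (12,13) (14,17) (18,20) (21,23)

20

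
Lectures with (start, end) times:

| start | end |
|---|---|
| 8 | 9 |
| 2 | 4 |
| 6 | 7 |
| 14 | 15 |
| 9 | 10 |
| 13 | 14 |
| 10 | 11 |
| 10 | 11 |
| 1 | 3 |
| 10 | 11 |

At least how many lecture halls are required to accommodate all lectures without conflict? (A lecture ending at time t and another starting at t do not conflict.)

Count concurrent intervals with a sweep; the peak is the room count.
Events (time:±→running): 1:+→1 2:+→2 3:-→1 4:-→0 6:+→1 7:-→0 8:+→1 9:-→0 9:+→1 10:-→0 10:+→1 10:+→2 10:+→3 … peak 3.

3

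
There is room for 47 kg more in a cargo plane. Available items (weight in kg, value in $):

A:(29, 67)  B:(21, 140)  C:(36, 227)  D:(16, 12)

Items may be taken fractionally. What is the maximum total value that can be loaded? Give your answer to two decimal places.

Sort by value per unit weight and fill in that order.
Order: B (140/21=6.67) > C (227/36=6.31) > A (67/29=2.31) > D (12/16=0.75)
Fill: take B (21 @ 140) → take 26/36 of C → 163.94; 47/47 used.
Total value = 303.94

303.94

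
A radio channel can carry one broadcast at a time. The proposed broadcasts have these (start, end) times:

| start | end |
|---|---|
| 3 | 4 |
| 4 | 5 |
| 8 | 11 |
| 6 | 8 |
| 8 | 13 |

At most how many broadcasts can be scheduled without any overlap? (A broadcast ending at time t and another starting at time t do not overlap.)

4

Sort by end time and greedily take each interval whose start is ≥ the last chosen end.
By end time: (3,4), (4,5), (6,8), (8,11), (8,13).
Pick (3,4); next start ≥ 4 → (4,5); next start ≥ 5 → (6,8); next start ≥ 8 → (8,11).
Selected 4 broadcasts.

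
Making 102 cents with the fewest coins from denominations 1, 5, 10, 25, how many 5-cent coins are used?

Greedy: take as many of the largest coin as possible, then repeat with the remainder.
102 = 4×25 + 2×1
Count of 5: 0

0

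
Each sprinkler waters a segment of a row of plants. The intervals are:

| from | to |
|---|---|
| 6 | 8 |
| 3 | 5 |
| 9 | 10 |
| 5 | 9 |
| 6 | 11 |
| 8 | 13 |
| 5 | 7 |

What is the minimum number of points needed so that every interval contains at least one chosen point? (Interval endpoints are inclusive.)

3

By right end: [3,5]  [5,7]  [6,8]  [5,9]  [9,10]  [6,11]  [8,13]
[3,5] uncovered → point at 5; [6,8] uncovered → point at 8; [9,10] uncovered → point at 10.
Points: 5, 8, 10 (3 total).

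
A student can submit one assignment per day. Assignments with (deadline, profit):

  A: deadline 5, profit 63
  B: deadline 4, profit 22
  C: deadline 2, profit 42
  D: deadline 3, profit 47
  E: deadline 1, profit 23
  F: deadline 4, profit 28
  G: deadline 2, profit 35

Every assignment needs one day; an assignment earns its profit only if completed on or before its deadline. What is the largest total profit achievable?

215

Take jobs in profit order; each goes to the latest open slot no later than its deadline.
Profit order: A=63 D=47 C=42 G=35 F=28 E=23 B=22
Assign: A→slot 5, D→slot 3, C→slot 2, G→slot 1, F→slot 4, E skipped, B skipped.
Slots: [1:G] [2:C] [3:D] [4:F] [5:A]
Profit = 35 + 42 + 47 + 28 + 63 = 215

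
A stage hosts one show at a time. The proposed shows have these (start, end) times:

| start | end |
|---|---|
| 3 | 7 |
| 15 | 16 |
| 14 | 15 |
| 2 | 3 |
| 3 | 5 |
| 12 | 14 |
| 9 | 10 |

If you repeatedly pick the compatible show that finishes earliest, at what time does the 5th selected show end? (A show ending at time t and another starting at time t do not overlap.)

15

Greedy by earliest finish: after sorting by end time, pick each interval compatible with the last pick.
By end time: (2,3), (3,5), (3,7), (9,10), (12,14), (14,15), (15,16).
Pick (2,3); next start ≥ 3 → (3,5); next start ≥ 5 → (9,10); next start ≥ 10 → (12,14); next start ≥ 14 → (14,15); next start ≥ 15 → (15,16).
Selected: (2,3) (3,5) (9,10) (12,14) (14,15) (15,16)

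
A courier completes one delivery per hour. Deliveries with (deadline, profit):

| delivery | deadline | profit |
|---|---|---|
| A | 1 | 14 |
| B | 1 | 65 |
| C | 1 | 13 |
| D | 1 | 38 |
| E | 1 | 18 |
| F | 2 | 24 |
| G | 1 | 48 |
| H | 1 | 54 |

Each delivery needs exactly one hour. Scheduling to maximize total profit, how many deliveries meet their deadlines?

2

Sort by profit descending; place each in the latest free slot ≤ its deadline.
Profit order: B=65 H=54 G=48 D=38 F=24 E=18 A=14 C=13
Assign: B→slot 1, H skipped, G skipped, D skipped, F→slot 2, E skipped, A skipped, C skipped.
Slots: [1:B] [2:F]
2 of 8 scheduled.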